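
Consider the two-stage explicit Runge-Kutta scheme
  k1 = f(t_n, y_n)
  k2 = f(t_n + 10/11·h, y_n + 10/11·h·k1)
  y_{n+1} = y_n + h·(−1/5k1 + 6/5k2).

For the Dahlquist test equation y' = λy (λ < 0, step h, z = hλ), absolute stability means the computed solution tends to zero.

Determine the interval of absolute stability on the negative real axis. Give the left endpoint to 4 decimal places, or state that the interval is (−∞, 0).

z∈(-0.9167,0).

Test eqn y'=λy, z=hλ:
  k1=λy_n ⇒ h·k1=z·y_n;  k2=λ(1+10/11z)y_n ⇒ h·k2=z(1+10/11z)y_n
  y_{n+1}/y_n = 1 − 1/5z + 6/5z(1+10/11z) = 1 + z + 12/11z²
  so R(z) = 1 + z + 12/11z².

Boundary: |R(x)|=1, x<0.
x=-0.69: |R|=0.8294
R=1: x+12/11x²=0 ⇒ x=−11/12=-0.9167; min R=1−1/(4·12/11)=0.7708>−1
Confirm numerically:
  x=-0.850: |R|=0.93818 <1
  x=-0.430: |R|=0.77171 <1
  x=-0.377: |R|=0.77805 <1
  x=-1.227: |R|=1.41540 >1
  x=-1.016: |R|=1.11010 >1
Stable set (-0.9167, 0).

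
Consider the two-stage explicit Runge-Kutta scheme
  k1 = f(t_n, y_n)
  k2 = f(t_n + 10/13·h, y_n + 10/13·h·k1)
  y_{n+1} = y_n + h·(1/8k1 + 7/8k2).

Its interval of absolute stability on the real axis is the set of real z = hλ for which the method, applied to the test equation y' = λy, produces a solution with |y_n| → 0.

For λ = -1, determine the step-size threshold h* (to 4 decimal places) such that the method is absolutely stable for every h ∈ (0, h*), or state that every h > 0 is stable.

With y'=λy (z=hλ):
  k1=λy_n ⇒ h·k1=z·y_n;  k2=λ(1+10/13z)y_n ⇒ h·k2=z(1+10/13z)y_n
  y_{n+1}/y_n = 1 + 1/8z + 7/8z(1+10/13z) = 1 + z + 35/52z²
  R(z) = 1 + z + 35/52z².

Need |R(x)|<1, x<0.
x=-0.66: |R|=0.6332
R=1: x+35/52x²=0 ⇒ x=−52/35=-1.4857; min R=1−1/(4·35/52)=0.6286>−1
Confirm numerically:
  x=-1.325: |R|=0.85667 <1
  x=-1.278: |R|=0.82133 <1
  x=-1.182: |R|=0.75837 <1
  x=-0.768: |R|=0.62900 <1
  x=-1.569: |R|=1.08795 >1
  x=-1.544: |R|=1.06057 >1
Interval (-1.4857, 0).

(-1.4857,0); λ=-1 ⇒ h* = (52/35)/1 = 1.4857.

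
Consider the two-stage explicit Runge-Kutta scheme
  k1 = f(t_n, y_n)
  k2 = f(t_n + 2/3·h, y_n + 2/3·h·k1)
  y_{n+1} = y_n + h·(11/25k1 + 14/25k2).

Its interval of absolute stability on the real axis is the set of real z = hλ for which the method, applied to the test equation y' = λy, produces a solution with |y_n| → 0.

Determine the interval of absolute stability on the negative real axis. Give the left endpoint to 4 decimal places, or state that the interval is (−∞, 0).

With y'=λy (z=hλ):
  k1=λy_n ⇒ h·k1=z·y_n;  k2=λ(1+2/3z)y_n ⇒ h·k2=z(1+2/3z)y_n
  y_{n+1}/y_n = 1 + 11/25z + 14/25z(1+2/3z) = 1 + z + 28/75z²
  so R(z) = 1 + z + 28/75z².

Solve |R(x)|<1 on ℝ⁻.
x=-0.47: |R|=0.6125
R=1: x+28/75x²=0 ⇒ x=−75/28=-2.6786; min R=1−1/(4·28/75)=0.3304>−1
Confirm numerically:
  x=-2.274: |R|=0.65654 <1
  x=-2.053: |R|=0.52053 <1
  x=-1.995: |R|=0.49088 <1
  x=-3.071: |R|=1.44992 >1
  x=-3.046: |R|=1.41783 >1
Stable set (-2.6786, 0).

(-2.6786, 0).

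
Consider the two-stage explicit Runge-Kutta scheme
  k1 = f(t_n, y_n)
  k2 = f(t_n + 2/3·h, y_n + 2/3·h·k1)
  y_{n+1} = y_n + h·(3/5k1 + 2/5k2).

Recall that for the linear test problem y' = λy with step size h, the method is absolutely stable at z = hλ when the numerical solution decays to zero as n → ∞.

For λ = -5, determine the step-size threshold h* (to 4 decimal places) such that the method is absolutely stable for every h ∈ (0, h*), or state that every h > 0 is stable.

Set f=λy, z=hλ:
  k1=λy_n ⇒ h·k1=z·y_n;  k2=λ(1+2/3z)y_n ⇒ h·k2=z(1+2/3z)y_n
  y_{n+1}/y_n = 1 + 3/5z + 2/5z(1+2/3z) = 1 + z + 4/15z²
  ⇒ R(z) = 1 + z + 4/15z².

Solve |R(x)|<1 on ℝ⁻.
x=-0.7: |R|=0.4307
R=1: x+4/15x²=0 ⇒ x=−15/4=-3.7500; min R=1−1/(4·4/15)=0.0625>−1
Confirm numerically:
  x=-2.591: |R|=0.19921 <1
  x=-1.819: |R|=0.06334 <1
  x=-1.573: |R|=0.08682 <1
  x=-3.995: |R|=1.26101 >1
  x=-3.791: |R|=1.04145 >1
So |R|<1 on (-3.7500, 0).

(-3.7500,0); λ=-5 ⇒ h* = (15/4)/5 = 0.7500.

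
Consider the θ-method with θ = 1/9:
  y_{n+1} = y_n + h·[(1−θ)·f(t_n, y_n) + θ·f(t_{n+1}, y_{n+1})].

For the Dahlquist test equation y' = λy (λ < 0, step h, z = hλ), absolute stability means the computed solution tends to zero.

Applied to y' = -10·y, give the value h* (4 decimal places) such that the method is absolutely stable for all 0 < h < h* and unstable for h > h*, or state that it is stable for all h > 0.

With y'=λy (z=hλ):
  y_{n+1} = y_n + z·[8/9·y_n + 1/9·y_{n+1}] ⇒ (1 − 1/9z)y_{n+1} = (1 + 8/9z)y_n
  Hence R(z) = (1 + 8/9z)/(1 − 1/9z).

Solve |R(x)|<1 on ℝ⁻.
x=-0.72: |R|=0.3333
R=−1: 1+8/9x = −1+1/9x ⇒ -7/9x=2 ⇒ x=2/(-7/9)=-2.5714
Confirm numerically:
  x=-2.538: |R|=0.97972 <1
  x=-2.130: |R|=0.72237 <1
  x=-1.413: |R|=0.22126 <1
  x=-3.037: |R|=1.27075 >1
  x=-2.823: |R|=1.14895 >1
Stable set (-2.5714, 0).

(-2.5714,0); λ=-10 ⇒ h* = (18/7)/10 = 0.2571.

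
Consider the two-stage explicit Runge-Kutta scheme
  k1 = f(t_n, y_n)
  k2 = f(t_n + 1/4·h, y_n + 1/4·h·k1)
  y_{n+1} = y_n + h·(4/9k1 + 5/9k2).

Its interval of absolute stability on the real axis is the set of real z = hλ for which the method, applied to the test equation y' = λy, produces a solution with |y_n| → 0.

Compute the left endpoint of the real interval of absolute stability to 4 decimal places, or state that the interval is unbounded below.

On y'=λy, z=hλ:
  k1=λy_n ⇒ h·k1=z·y_n;  k2=λ(1+1/4z)y_n ⇒ h·k2=z(1+1/4z)y_n
  y_{n+1}/y_n = 1 + 4/9z + 5/9z(1+1/4z) = 1 + z + 5/36z²
  so R(z) = 1 + z + 5/36z².

Boundary: |R(x)|=1, x<0.
x=-0.92: |R|=0.1976
R=1: x+5/36x²=0 ⇒ x=−36/5=-7.2000; min R=1−1/(4·5/36)=-0.8000>−1
Confirm numerically:
  x=-6.630: |R|=0.47513 <1
  x=-5.000: |R|=0.52778 <1
  x=-4.688: |R|=0.63559 <1
  x=-2.926: |R|=0.73691 <1
  x=-7.675: |R|=1.50634 >1
  x=-7.443: |R|=1.25120 >1
  x=-7.318: |R|=1.11993 >1
So |R|<1 on (-7.2000, 0).

z* = -7.2000.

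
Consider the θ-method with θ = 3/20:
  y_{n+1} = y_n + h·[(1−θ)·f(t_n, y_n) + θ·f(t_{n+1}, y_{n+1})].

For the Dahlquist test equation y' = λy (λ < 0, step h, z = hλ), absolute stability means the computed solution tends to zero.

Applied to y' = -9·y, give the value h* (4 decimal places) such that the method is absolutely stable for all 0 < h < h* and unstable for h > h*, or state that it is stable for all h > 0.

(-2.8571,0); λ=-9 ⇒ h* = (20/7)/9 = 0.3175.

With y'=λy (z=hλ):
  y_{n+1} = y_n + z·[17/20·y_n + 3/20·y_{n+1}] ⇒ (1 − 3/20z)y_{n+1} = (1 + 17/20z)y_n
  Hence R(z) = (1 + 17/20z)/(1 − 3/20z).

Boundary: |R(x)|=1, x<0.
x=-0.65: |R|=0.4077
R=−1: 1+17/20x = −1+3/20x ⇒ -7/10x=2 ⇒ x=2/(-7/10)=-2.8571
Confirm numerically:
  x=-2.271: |R|=0.69395 <1
  x=-2.205: |R|=0.65696 <1
  x=-1.693: |R|=0.35013 <1
  x=-3.394: |R|=1.24902 >1
  x=-3.207: |R|=1.16536 >1
  x=-3.063: |R|=1.09874 >1
Interval (-2.8571, 0).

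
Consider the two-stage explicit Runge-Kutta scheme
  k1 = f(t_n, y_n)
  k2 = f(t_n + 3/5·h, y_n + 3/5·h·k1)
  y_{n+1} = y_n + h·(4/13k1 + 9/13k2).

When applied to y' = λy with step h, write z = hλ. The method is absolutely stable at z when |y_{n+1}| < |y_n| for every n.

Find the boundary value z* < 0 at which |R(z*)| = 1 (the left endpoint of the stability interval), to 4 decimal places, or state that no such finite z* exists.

left endpoint -2.4074.

Test eqn y'=λy, z=hλ:
  k1=λy_n ⇒ h·k1=z·y_n;  k2=λ(1+3/5z)y_n ⇒ h·k2=z(1+3/5z)y_n
  y_{n+1}/y_n = 1 + 4/13z + 9/13z(1+3/5z) = 1 + z + 27/65z²
  R(z) = 1 + z + 27/65z².

Boundary: |R(x)|=1, x<0.
x=-1.62: |R|=0.4701
R=1: x+27/65x²=0 ⇒ x=−65/27=-2.4074; min R=1−1/(4·27/65)=0.3981>−1
Confirm numerically:
  x=-2.142: |R|=0.76385 <1
  x=-1.248: |R|=0.39896 <1
  x=-1.162: |R|=0.39887 <1
  x=-1.049: |R|=0.40809 <1
  x=-2.947: |R|=1.66054 >1
  x=-2.568: |R|=1.17131 >1
Stable set (-2.4074, 0).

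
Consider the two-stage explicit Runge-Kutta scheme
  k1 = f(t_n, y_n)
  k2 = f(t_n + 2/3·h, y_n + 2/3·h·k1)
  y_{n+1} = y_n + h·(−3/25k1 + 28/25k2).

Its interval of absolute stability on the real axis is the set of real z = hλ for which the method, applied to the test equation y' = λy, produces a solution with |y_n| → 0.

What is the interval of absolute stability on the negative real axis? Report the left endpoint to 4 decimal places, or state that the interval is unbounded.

(-1.3393, 0).

With y'=λy (z=hλ):
  k1=λy_n ⇒ h·k1=z·y_n;  k2=λ(1+2/3z)y_n ⇒ h·k2=z(1+2/3z)y_n
  y_{n+1}/y_n = 1 − 3/25z + 28/25z(1+2/3z) = 1 + z + 56/75z²
  ⇒ R(z) = 1 + z + 56/75z².

Boundary: |R(x)|=1, x<0.
x=-0.53: |R|=0.6797
R=1: x+56/75x²=0 ⇒ x=−75/56=-1.3393; min R=1−1/(4·56/75)=0.6652>−1
Confirm numerically:
  x=-1.265: |R|=0.92983 <1
  x=-1.072: |R|=0.78606 <1
  x=-0.691: |R|=0.66552 <1
  x=-1.790: |R|=1.60239 >1
  x=-1.618: |R|=1.33672 >1
  x=-1.402: |R|=1.06565 >1
Stable set (-1.3393, 0).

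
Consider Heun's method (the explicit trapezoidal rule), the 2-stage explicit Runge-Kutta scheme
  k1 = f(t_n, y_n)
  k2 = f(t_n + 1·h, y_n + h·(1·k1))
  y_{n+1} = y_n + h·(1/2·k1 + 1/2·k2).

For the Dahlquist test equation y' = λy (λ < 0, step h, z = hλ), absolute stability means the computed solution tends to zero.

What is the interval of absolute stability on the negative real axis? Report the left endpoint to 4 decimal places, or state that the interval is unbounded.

z∈(-2.0000,0).

Test eqn y'=λy, z=hλ:
  order 2, 2-stage ⇒ R(z)=1+z+z^2/2
  (e.g. R(-0.61)=0.57605, |R|=0.57605)

Need |R(x)|<1, x<0.
x=-0.61: |R|=0.5760
|R(-2.07)|=1.0724 |R(-2)|=1.0000 |R(-1.36)|=0.5648
Bisect:
  x_lo=-2.7387 |R|=2.0115  x_hi=-0.1993 |R|=0.8205
  mid=-1.46900 |R|=0.60998 →hi
  mid=-2.10383 |R|=1.10922 →lo
  mid=-1.78642 |R|=0.80923 →hi
  mid=-1.94513 |R|=0.94663 →hi
  mid=-2.02448 |R|=1.02478 →lo
  mid=-1.98480 |R|=0.98492 →hi
  mid=-2.00464 |R|=1.00465 →lo
  mid=-1.99472 |R|=0.99474 →hi
  mid=-1.99968 |R|=0.99968 →hi
  ...
  [-2.00015,-1.99999] ⇒ x*=-2.0000
Stable set (-2.0000, 0).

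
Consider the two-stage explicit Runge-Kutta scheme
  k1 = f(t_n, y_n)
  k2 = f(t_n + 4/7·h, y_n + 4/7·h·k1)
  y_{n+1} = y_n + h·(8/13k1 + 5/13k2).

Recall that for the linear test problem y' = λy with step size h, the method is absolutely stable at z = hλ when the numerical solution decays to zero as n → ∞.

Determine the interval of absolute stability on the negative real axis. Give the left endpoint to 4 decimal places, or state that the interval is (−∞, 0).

With y'=λy (z=hλ):
  k1=λy_n ⇒ h·k1=z·y_n;  k2=λ(1+4/7z)y_n ⇒ h·k2=z(1+4/7z)y_n
  y_{n+1}/y_n = 1 + 8/13z + 5/13z(1+4/7z) = 1 + z + 20/91z²
  R(z) = 1 + z + 20/91z².

Need |R(x)|<1, x<0.
x=-1.38: |R|=0.0385
R=1: x+20/91x²=0 ⇒ x=−91/20=-4.5500; min R=1−1/(4·20/91)=-0.1375>−1
Confirm numerically:
  x=-4.038: |R|=0.54561 <1
  x=-2.912: |R|=0.04832 <1
  x=-2.520: |R|=0.12431 <1
  x=-5.008: |R|=1.50410 >1
  x=-4.614: |R|=1.06490 >1
  x=-4.592: |R|=1.04239 >1
Stable set (-4.5500, 0).

(-4.5500, 0).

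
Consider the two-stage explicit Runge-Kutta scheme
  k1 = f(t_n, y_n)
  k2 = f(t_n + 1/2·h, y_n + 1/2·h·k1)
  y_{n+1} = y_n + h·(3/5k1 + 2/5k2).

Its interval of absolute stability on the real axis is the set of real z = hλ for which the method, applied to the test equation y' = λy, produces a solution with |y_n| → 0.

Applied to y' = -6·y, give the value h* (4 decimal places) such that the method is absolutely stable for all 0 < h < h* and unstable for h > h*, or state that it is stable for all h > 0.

On y'=λy, z=hλ:
  k1=λy_n ⇒ h·k1=z·y_n;  k2=λ(1+1/2z)y_n ⇒ h·k2=z(1+1/2z)y_n
  y_{n+1}/y_n = 1 + 3/5z + 2/5z(1+1/2z) = 1 + z + 1/5z²
  R(z) = 1 + z + 1/5z².

Solve |R(x)|<1 on ℝ⁻.
x=-1.57: |R|=0.0770
R=1: x+1/5x²=0 ⇒ x=−5=-5.0000; min R=1−1/(4·1/5)=-0.2500>−1
Confirm numerically:
  x=-4.558: |R|=0.59707 <1
  x=-4.362: |R|=0.44341 <1
  x=-2.760: |R|=0.23648 <1
  x=-2.008: |R|=0.20159 <1
  x=-5.434: |R|=1.47167 >1
  x=-5.346: |R|=1.36994 >1
  x=-5.304: |R|=1.32248 >1
Interval (-5.0000, 0).

(-5.0000,0); λ=-6 ⇒ h* = (5)/6 = 0.8333.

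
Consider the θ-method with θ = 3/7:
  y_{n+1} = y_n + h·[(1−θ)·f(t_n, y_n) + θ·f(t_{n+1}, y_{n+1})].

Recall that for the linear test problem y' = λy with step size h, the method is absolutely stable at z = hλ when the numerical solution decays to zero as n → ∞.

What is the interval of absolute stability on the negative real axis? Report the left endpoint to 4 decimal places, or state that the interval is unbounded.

Test eqn y'=λy, z=hλ:
  y_{n+1} = y_n + z·[4/7·y_n + 3/7·y_{n+1}] ⇒ (1 − 3/7z)y_{n+1} = (1 + 4/7z)y_n
  R(z) = (1 + 4/7z)/(1 − 3/7z).

Solve |R(x)|<1 on ℝ⁻.
x=-0.87: |R|=0.3663
R=−1: 1+4/7x = −1+3/7x ⇒ -1/7x=2 ⇒ x=2/(-1/7)=-14.0000
Confirm numerically:
  x=-8.907: |R|=0.84897 <1
  x=-8.840: |R|=0.84606 <1
  x=-7.187: |R|=0.76146 <1
  x=-14.300: |R|=1.00601 >1
  x=-14.146: |R|=1.00295 >1
Stable set (-14.0000, 0).

(-14.0000, 0).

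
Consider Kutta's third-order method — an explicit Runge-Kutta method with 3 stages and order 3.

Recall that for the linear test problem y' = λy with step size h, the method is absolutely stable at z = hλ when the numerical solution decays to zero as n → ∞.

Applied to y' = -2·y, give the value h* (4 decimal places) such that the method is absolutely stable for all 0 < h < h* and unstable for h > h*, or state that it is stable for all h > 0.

Test eqn y'=λy, z=hλ:
  order 3, 3-stage ⇒ R(z)=1+z+z^2/2+z^3/6
  (e.g. R(-1.24)=0.21103, |R|=0.21103)

Find x<0 with |R(x)|<1.
x=-1.24: |R|=0.2110
|R(-1.47)|=0.0810 |R(-1.09)|=0.2882 |R(-0.76)|=0.4556
Bisect:
  x_lo=-3.1885 |R|=2.5080  x_hi=-0.3524 |R|=0.7024
  mid=-1.77048 |R|=0.12814 →hi
  mid=-2.47950 |R|=0.94617 →hi
  mid=-2.83402 |R|=1.61183 →lo
  mid=-2.65676 |R|=1.25297 →lo
  mid=-2.56813 |R|=1.09341 →lo
  mid=-2.52382 |R|=1.01830 →lo
  mid=-2.50166 |R|=0.98187 →hi
  ...
  [-2.51291,-2.51274] ⇒ x*=-2.5127
Interval (-2.5127, 0).

(-2.5127,0); λ=-2 ⇒ h* = 1.2564.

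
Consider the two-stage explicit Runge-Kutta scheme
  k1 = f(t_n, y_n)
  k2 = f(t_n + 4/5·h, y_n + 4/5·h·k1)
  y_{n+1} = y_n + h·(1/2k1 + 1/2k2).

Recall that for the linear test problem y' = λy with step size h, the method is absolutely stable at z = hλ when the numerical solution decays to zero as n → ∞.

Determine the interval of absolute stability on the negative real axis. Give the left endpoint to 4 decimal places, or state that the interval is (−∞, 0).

z∈(-2.5000,0).

Set f=λy, z=hλ:
  k1=λy_n ⇒ h·k1=z·y_n;  k2=λ(1+4/5z)y_n ⇒ h·k2=z(1+4/5z)y_n
  y_{n+1}/y_n = 1 + 1/2z + 1/2z(1+4/5z) = 1 + z + 2/5z²
  so R(z) = 1 + z + 2/5z².

Solve |R(x)|<1 on ℝ⁻.
x=-1.52: |R|=0.4042
R=1: x+2/5x²=0 ⇒ x=−5/2=-2.5000; min R=1−1/(4·2/5)=0.3750>−1
Confirm numerically:
  x=-1.848: |R|=0.51804 <1
  x=-1.624: |R|=0.43095 <1
  x=-1.494: |R|=0.39881 <1
  x=-1.186: |R|=0.37664 <1
  x=-2.907: |R|=1.47326 >1
  x=-2.716: |R|=1.23466 >1
  x=-2.541: |R|=1.04167 >1
Interval (-2.5000, 0).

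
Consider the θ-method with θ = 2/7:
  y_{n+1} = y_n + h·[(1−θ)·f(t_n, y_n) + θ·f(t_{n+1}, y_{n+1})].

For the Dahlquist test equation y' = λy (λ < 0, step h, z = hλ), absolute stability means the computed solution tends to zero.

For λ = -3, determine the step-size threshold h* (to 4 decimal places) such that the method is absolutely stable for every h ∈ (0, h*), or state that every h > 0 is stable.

(-4.6667,0); λ=-3 ⇒ h* = (14/3)/3 = 1.5556.

Test eqn y'=λy, z=hλ:
  y_{n+1} = y_n + z·[5/7·y_n + 2/7·y_{n+1}] ⇒ (1 − 2/7z)y_{n+1} = (1 + 5/7z)y_n
  so R(z) = (1 + 5/7z)/(1 − 2/7z).

Need |R(x)|<1, x<0.
x=-0.75: |R|=0.3824
R=−1: 1+5/7x = −1+2/7x ⇒ -3/7x=2 ⇒ x=2/(-3/7)=-4.6667
Confirm numerically:
  x=-3.900: |R|=0.84459 <1
  x=-3.606: |R|=0.77610 <1
  x=-3.211: |R|=0.67464 <1
  x=-2.521: |R|=0.46545 <1
  x=-5.180: |R|=1.08871 >1
  x=-4.948: |R|=1.04995 >1
  x=-4.908: |R|=1.04305 >1
So |R|<1 on (-4.6667, 0).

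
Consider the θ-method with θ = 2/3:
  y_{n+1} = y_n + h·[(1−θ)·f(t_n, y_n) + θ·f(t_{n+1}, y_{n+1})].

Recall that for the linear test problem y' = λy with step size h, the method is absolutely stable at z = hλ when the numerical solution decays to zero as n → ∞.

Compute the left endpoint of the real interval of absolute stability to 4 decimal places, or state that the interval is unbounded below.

unbounded; (−∞, 0).

Test eqn y'=λy, z=hλ:
  y_{n+1} = y_n + z·[1/3·y_n + 2/3·y_{n+1}] ⇒ (1 − 2/3z)y_{n+1} = (1 + 1/3z)y_n
  R(z) = (1 + 1/3z)/(1 − 2/3z).

Solve |R(x)|<1 on ℝ⁻.
x=-1.35: |R|=0.2895
x=-2: |R|=0.1429
x=-10: |R|=0.3043
x=-100: |R|=0.4778
θ=2/3≥1/2 ⇒ |1+1/3x|<|1−2/3x| ∀x<0 ⇒ interval (−∞,0).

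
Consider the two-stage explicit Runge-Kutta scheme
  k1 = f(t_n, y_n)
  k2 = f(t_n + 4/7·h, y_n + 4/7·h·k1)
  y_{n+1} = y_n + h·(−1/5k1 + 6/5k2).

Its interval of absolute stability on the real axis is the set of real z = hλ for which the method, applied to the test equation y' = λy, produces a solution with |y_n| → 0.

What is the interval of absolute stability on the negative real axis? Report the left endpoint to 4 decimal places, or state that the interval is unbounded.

Set f=λy, z=hλ:
  k1=λy_n ⇒ h·k1=z·y_n;  k2=λ(1+4/7z)y_n ⇒ h·k2=z(1+4/7z)y_n
  y_{n+1}/y_n = 1 − 1/5z + 6/5z(1+4/7z) = 1 + z + 24/35z²
  so R(z) = 1 + z + 24/35z².

Find x<0 with |R(x)|<1.
x=-1.68: |R|=1.2554
R=1: x+24/35x²=0 ⇒ x=−35/24=-1.4583; min R=1−1/(4·24/35)=0.6354>−1
Confirm numerically:
  x=-1.340: |R|=0.89127 <1
  x=-1.308: |R|=0.86516 <1
  x=-0.909: |R|=0.65759 <1
  x=-2.050: |R|=1.83171 >1
  x=-1.890: |R|=1.55944 >1
Interval (-1.4583, 0).

z∈(-1.4583,0).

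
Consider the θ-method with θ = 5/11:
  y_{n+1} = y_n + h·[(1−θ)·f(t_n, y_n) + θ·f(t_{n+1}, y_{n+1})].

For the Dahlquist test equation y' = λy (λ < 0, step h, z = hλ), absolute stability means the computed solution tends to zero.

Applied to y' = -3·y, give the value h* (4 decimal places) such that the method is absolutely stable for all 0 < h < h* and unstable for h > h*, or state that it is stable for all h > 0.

(-22.0000,0); λ=-3 ⇒ h* = (22)/3 = 7.3333.

Set f=λy, z=hλ:
  y_{n+1} = y_n + z·[6/11·y_n + 5/11·y_{n+1}] ⇒ (1 − 5/11z)y_{n+1} = (1 + 6/11z)y_n
  so R(z) = (1 + 6/11z)/(1 − 5/11z).

Solve |R(x)|<1 on ℝ⁻.
x=-1.09: |R|=0.2711
R=−1: 1+6/11x = −1+5/11x ⇒ -1/11x=2 ⇒ x=2/(-1/11)=-22.0000
Confirm numerically:
  x=-14.990: |R|=0.91844 <1
  x=-12.901: |R|=0.87949 <1
  x=-11.167: |R|=0.83791 <1
  x=-22.450: |R|=1.00365 >1
  x=-22.403: |R|=1.00328 >1
  x=-22.051: |R|=1.00042 >1
So |R|<1 on (-22.0000, 0).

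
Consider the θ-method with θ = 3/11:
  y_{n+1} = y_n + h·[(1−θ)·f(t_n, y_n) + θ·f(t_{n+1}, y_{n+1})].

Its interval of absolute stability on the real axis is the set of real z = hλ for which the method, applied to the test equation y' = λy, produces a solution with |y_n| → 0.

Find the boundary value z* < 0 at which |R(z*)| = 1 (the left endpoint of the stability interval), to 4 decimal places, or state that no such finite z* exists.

With y'=λy (z=hλ):
  y_{n+1} = y_n + z·[8/11·y_n + 3/11·y_{n+1}] ⇒ (1 − 3/11z)y_{n+1} = (1 + 8/11z)y_n
  R(z) = (1 + 8/11z)/(1 − 3/11z).

Find x<0 with |R(x)|<1.
x=-1.54: |R|=0.0845
R=−1: 1+8/11x = −1+3/11x ⇒ -5/11x=2 ⇒ x=2/(-5/11)=-4.4000
Confirm numerically:
  x=-4.261: |R|=0.97078 <1
  x=-4.199: |R|=0.95741 <1
  x=-3.742: |R|=0.85198 <1
  x=-1.804: |R|=0.20912 <1
  x=-4.436: |R|=1.00740 >1
  x=-4.425: |R|=1.00515 >1
So |R|<1 on (-4.4000, 0).

z* = -4.4000.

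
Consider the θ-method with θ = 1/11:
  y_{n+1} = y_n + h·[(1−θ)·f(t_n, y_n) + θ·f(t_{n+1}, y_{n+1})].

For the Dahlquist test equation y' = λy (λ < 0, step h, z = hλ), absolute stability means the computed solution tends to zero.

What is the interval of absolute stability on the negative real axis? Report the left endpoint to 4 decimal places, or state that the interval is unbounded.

z∈(-2.4444,0).

With y'=λy (z=hλ):
  y_{n+1} = y_n + z·[10/11·y_n + 1/11·y_{n+1}] ⇒ (1 − 1/11z)y_{n+1} = (1 + 10/11z)y_n
  ⇒ R(z) = (1 + 10/11z)/(1 − 1/11z).

Boundary: |R(x)|=1, x<0.
x=-0.83: |R|=0.2282
R=−1: 1+10/11x = −1+1/11x ⇒ -9/11x=2 ⇒ x=2/(-9/11)=-2.4444
Confirm numerically:
  x=-2.265: |R|=0.87825 <1
  x=-1.448: |R|=0.27956 <1
  x=-1.114: |R|=0.01156 <1
  x=-2.938: |R|=1.31870 >1
  x=-2.786: |R|=1.22298 >1
So |R|<1 on (-2.4444, 0).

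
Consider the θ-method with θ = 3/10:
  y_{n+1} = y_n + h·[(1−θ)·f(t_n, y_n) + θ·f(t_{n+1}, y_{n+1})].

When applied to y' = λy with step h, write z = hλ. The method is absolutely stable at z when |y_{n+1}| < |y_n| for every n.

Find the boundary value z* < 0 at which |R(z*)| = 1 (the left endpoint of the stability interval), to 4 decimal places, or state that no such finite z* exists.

Test eqn y'=λy, z=hλ:
  y_{n+1} = y_n + z·[7/10·y_n + 3/10·y_{n+1}] ⇒ (1 − 3/10z)y_{n+1} = (1 + 7/10z)y_n
  ⇒ R(z) = (1 + 7/10z)/(1 − 3/10z).

Solve |R(x)|<1 on ℝ⁻.
x=-0.91: |R|=0.2852
R=−1: 1+7/10x = −1+3/10x ⇒ -2/5x=2 ⇒ x=2/(-2/5)=-5.0000
Confirm numerically:
  x=-4.864: |R|=0.97788 <1
  x=-4.381: |R|=0.89301 <1
  x=-4.052: |R|=0.82885 <1
  x=-5.512: |R|=1.07718 >1
  x=-5.378: |R|=1.05786 >1
  x=-5.171: |R|=1.02681 >1
Interval (-5.0000, 0).

z* = -5.0000.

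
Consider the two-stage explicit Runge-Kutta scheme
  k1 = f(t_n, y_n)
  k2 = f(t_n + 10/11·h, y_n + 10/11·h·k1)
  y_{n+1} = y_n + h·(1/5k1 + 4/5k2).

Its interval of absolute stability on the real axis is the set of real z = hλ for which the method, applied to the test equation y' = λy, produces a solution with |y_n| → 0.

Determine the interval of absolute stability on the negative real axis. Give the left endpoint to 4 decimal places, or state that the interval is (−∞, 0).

On y'=λy, z=hλ:
  k1=λy_n ⇒ h·k1=z·y_n;  k2=λ(1+10/11z)y_n ⇒ h·k2=z(1+10/11z)y_n
  y_{n+1}/y_n = 1 + 1/5z + 4/5z(1+10/11z) = 1 + z + 8/11z²
  R(z) = 1 + z + 8/11z².

Need |R(x)|<1, x<0.
x=-0.76: |R|=0.6601
R=1: x+8/11x²=0 ⇒ x=−11/8=-1.3750; min R=1−1/(4·8/11)=0.6562>−1
Confirm numerically:
  x=-1.142: |R|=0.80648 <1
  x=-1.056: |R|=0.75501 <1
  x=-1.014: |R|=0.73378 <1
  x=-0.939: |R|=0.70225 <1
  x=-1.812: |R|=1.57589 >1
  x=-1.768: |R|=1.50533 >1
  x=-1.720: |R|=1.43156 >1
So |R|<1 on (-1.3750, 0).

z∈(-1.3750,0).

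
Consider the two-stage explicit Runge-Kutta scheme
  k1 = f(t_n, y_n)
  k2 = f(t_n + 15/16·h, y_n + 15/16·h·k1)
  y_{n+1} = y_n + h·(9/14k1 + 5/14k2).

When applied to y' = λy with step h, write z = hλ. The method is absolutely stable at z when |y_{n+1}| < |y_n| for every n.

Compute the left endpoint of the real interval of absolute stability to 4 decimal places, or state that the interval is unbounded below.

Test eqn y'=λy, z=hλ:
  k1=λy_n ⇒ h·k1=z·y_n;  k2=λ(1+15/16z)y_n ⇒ h·k2=z(1+15/16z)y_n
  y_{n+1}/y_n = 1 + 9/14z + 5/14z(1+15/16z) = 1 + z + 75/224z²
  R(z) = 1 + z + 75/224z².

Find x<0 with |R(x)|<1.
x=-1.65: |R|=0.2616
R=1: x+75/224x²=0 ⇒ x=−224/75=-2.9867; min R=1−1/(4·75/224)=0.2533>−1
Confirm numerically:
  x=-2.147: |R|=0.39640 <1
  x=-1.501: |R|=0.25335 <1
  x=-1.271: |R|=0.26988 <1
  x=-3.170: |R|=1.19459 >1
  x=-3.094: |R|=1.11119 >1
Interval (-2.9867, 0).

z* = -2.9867.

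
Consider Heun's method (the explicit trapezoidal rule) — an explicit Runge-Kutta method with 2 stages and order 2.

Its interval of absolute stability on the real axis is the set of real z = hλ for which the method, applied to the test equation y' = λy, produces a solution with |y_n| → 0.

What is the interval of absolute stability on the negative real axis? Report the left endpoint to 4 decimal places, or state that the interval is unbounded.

Set f=λy, z=hλ:
  order 2, 2-stage ⇒ R(z)=1+z+z^2/2
  (e.g. R(-1.61)=0.68605, |R|=0.68605)

Boundary: |R(x)|=1, x<0.
x=-1.61: |R|=0.6861
|R(-2.4)|=1.4800 |R(-2.19)|=1.2080 |R(-1.21)|=0.5221
Bisect:
  x_lo=-2.7495 |R|=2.0304  x_hi=-0.0810 |R|=0.9223
  mid=-1.41523 |R|=0.58621 →hi
  mid=-2.08236 |R|=1.08576 →lo
  mid=-1.74880 |R|=0.78035 →hi
  mid=-1.91558 |R|=0.91914 →hi
  mid=-1.99897 |R|=0.99897 →hi
  mid=-2.04067 |R|=1.04150 →lo
  mid=-2.01982 |R|=1.02002 →lo
  mid=-2.00940 |R|=1.00944 →lo
  ...
  [-2.00011,-1.99995] ⇒ x*=-2.0000
Interval (-2.0000, 0).

z∈(-2.0000,0).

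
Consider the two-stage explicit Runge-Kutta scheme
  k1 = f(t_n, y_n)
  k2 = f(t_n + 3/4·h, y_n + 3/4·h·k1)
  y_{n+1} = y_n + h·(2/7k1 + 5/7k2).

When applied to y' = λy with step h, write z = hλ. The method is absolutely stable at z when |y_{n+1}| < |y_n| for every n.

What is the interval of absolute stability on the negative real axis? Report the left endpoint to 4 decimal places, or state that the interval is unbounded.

Test eqn y'=λy, z=hλ:
  k1=λy_n ⇒ h·k1=z·y_n;  k2=λ(1+3/4z)y_n ⇒ h·k2=z(1+3/4z)y_n
  y_{n+1}/y_n = 1 + 2/7z + 5/7z(1+3/4z) = 1 + z + 15/28z²
  ⇒ R(z) = 1 + z + 15/28z².

Boundary: |R(x)|=1, x<0.
x=-0.47: |R|=0.6483
R=1: x+15/28x²=0 ⇒ x=−28/15=-1.8667; min R=1−1/(4·15/28)=0.5333>−1
Confirm numerically:
  x=-1.445: |R|=0.67358 <1
  x=-1.083: |R|=0.54533 <1
  x=-0.992: |R|=0.53518 <1
  x=-2.385: |R|=1.66226 >1
  x=-2.096: |R|=1.25751 >1
  x=-2.058: |R|=1.21094 >1
Interval (-1.8667, 0).

(-1.8667, 0).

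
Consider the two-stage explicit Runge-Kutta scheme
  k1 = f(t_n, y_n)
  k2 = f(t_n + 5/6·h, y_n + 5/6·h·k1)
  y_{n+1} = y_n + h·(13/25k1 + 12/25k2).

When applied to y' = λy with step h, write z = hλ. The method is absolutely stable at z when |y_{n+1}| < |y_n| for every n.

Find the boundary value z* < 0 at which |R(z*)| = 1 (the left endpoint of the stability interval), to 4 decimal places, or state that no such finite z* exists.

left endpoint -2.5000.

Test eqn y'=λy, z=hλ:
  k1=λy_n ⇒ h·k1=z·y_n;  k2=λ(1+5/6z)y_n ⇒ h·k2=z(1+5/6z)y_n
  y_{n+1}/y_n = 1 + 13/25z + 12/25z(1+5/6z) = 1 + z + 2/5z²
  so R(z) = 1 + z + 2/5z².

Find x<0 with |R(x)|<1.
x=-1.64: |R|=0.4358
R=1: x+2/5x²=0 ⇒ x=−5/2=-2.5000; min R=1−1/(4·2/5)=0.3750>−1
Confirm numerically:
  x=-2.420: |R|=0.92256 <1
  x=-1.901: |R|=0.54452 <1
  x=-1.260: |R|=0.37504 <1
  x=-1.040: |R|=0.39264 <1
  x=-2.749: |R|=1.27380 >1
  x=-2.568: |R|=1.06985 >1
Interval (-2.5000, 0).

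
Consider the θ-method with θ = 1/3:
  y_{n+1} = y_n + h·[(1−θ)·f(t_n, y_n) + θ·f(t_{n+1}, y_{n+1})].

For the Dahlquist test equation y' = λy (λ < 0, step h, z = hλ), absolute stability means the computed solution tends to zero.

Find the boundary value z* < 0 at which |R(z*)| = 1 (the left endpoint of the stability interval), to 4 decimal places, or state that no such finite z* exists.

On y'=λy, z=hλ:
  y_{n+1} = y_n + z·[2/3·y_n + 1/3·y_{n+1}] ⇒ (1 − 1/3z)y_{n+1} = (1 + 2/3z)y_n
  Hence R(z) = (1 + 2/3z)/(1 − 1/3z).

Find x<0 with |R(x)|<1.
x=-1.12: |R|=0.1845
R=−1: 1+2/3x = −1+1/3x ⇒ -1/3x=2 ⇒ x=2/(-1/3)=-6.0000
Confirm numerically:
  x=-5.753: |R|=0.97178 <1
  x=-3.905: |R|=0.69660 <1
  x=-3.181: |R|=0.54392 <1
  x=-6.324: |R|=1.03475 >1
  x=-6.289: |R|=1.03111 >1
Interval (-6.0000, 0).

left endpoint -6.0000.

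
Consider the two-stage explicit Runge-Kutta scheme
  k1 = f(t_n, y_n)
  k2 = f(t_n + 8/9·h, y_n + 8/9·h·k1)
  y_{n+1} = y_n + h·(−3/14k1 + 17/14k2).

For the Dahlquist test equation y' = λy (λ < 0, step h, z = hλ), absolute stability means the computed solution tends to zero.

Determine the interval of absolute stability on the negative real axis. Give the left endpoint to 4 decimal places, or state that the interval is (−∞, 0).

(-0.9265, 0).

Test eqn y'=λy, z=hλ:
  k1=λy_n ⇒ h·k1=z·y_n;  k2=λ(1+8/9z)y_n ⇒ h·k2=z(1+8/9z)y_n
  y_{n+1}/y_n = 1 − 3/14z + 17/14z(1+8/9z) = 1 + z + 68/63z²
  R(z) = 1 + z + 68/63z².

Solve |R(x)|<1 on ℝ⁻.
x=-1.26: |R|=1.4536
R=1: x+68/63x²=0 ⇒ x=−63/68=-0.9265; min R=1−1/(4·68/63)=0.7684>−1
Confirm numerically:
  x=-0.854: |R|=0.93320 <1
  x=-0.581: |R|=0.78335 <1
  x=-0.384: |R|=0.77516 <1
  x=-1.410: |R|=1.73589 >1
  x=-1.061: |R|=1.15406 >1
  x=-0.970: |R|=1.04557 >1
So |R|<1 on (-0.9265, 0).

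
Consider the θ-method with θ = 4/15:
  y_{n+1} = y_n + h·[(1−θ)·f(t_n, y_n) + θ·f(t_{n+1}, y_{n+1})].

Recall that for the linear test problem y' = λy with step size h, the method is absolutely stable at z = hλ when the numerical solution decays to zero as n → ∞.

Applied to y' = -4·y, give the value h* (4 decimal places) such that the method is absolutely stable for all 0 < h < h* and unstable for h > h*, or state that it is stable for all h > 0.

On y'=λy, z=hλ:
  y_{n+1} = y_n + z·[11/15·y_n + 4/15·y_{n+1}] ⇒ (1 − 4/15z)y_{n+1} = (1 + 11/15z)y_n
  Hence R(z) = (1 + 11/15z)/(1 − 4/15z).

Need |R(x)|<1, x<0.
x=-1.68: |R|=0.1602
R=−1: 1+11/15x = −1+4/15x ⇒ -7/15x=2 ⇒ x=2/(-7/15)=-4.2857
Confirm numerically:
  x=-3.346: |R|=0.76825 <1
  x=-3.021: |R|=0.67313 <1
  x=-2.503: |R|=0.50108 <1
  x=-2.410: |R|=0.46713 <1
  x=-4.755: |R|=1.09656 >1
  x=-4.600: |R|=1.06587 >1
  x=-4.347: |R|=1.01325 >1
Stable set (-4.2857, 0).

(-4.2857,0); λ=-4 ⇒ h* = (30/7)/4 = 1.0714.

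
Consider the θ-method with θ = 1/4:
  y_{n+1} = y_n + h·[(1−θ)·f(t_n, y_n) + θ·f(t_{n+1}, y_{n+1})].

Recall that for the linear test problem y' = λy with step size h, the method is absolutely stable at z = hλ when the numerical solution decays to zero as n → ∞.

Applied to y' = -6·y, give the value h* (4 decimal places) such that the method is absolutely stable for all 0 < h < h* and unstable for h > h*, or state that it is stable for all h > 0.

(-4.0000,0); λ=-6 ⇒ h* = (4)/6 = 0.6667.

Test eqn y'=λy, z=hλ:
  y_{n+1} = y_n + z·[3/4·y_n + 1/4·y_{n+1}] ⇒ (1 − 1/4z)y_{n+1} = (1 + 3/4z)y_n
  Hence R(z) = (1 + 3/4z)/(1 − 1/4z).

Find x<0 with |R(x)|<1.
x=-0.96: |R|=0.2258
R=−1: 1+3/4x = −1+1/4x ⇒ -1/2x=2 ⇒ x=2/(-1/2)=-4.0000
Confirm numerically:
  x=-3.794: |R|=0.94714 <1
  x=-2.903: |R|=0.68217 <1
  x=-1.681: |R|=0.18359 <1
  x=-4.397: |R|=1.09456 >1
  x=-4.374: |R|=1.08932 >1
Stable set (-4.0000, 0).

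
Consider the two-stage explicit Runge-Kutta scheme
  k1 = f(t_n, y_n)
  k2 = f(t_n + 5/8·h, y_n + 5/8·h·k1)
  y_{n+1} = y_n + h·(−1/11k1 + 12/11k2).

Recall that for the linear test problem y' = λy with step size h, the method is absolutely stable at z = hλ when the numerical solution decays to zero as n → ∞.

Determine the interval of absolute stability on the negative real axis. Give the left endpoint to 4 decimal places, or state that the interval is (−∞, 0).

z∈(-1.4667,0).

With y'=λy (z=hλ):
  k1=λy_n ⇒ h·k1=z·y_n;  k2=λ(1+5/8z)y_n ⇒ h·k2=z(1+5/8z)y_n
  y_{n+1}/y_n = 1 − 1/11z + 12/11z(1+5/8z) = 1 + z + 15/22z²
  ⇒ R(z) = 1 + z + 15/22z².

Boundary: |R(x)|=1, x<0.
x=-0.43: |R|=0.6961
R=1: x+15/22x²=0 ⇒ x=−22/15=-1.4667; min R=1−1/(4·15/22)=0.6333>−1
Confirm numerically:
  x=-0.995: |R|=0.68002 <1
  x=-0.747: |R|=0.63346 <1
  x=-0.741: |R|=0.63337 <1
  x=-1.723: |R|=1.30113 >1
  x=-1.655: |R|=1.21252 >1
Stable set (-1.4667, 0).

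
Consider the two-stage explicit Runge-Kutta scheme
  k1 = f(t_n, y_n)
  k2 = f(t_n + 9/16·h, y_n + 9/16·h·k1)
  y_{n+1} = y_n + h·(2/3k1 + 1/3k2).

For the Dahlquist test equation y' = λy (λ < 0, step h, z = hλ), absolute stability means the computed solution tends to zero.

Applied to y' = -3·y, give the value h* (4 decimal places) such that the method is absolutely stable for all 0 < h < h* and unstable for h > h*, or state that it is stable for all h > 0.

With y'=λy (z=hλ):
  k1=λy_n ⇒ h·k1=z·y_n;  k2=λ(1+9/16z)y_n ⇒ h·k2=z(1+9/16z)y_n
  y_{n+1}/y_n = 1 + 2/3z + 1/3z(1+9/16z) = 1 + z + 3/16z²
  ⇒ R(z) = 1 + z + 3/16z².

Find x<0 with |R(x)|<1.
x=-1: |R|=0.1875
R=1: x+3/16x²=0 ⇒ x=−16/3=-5.3333; min R=1−1/(4·3/16)=-0.3333>−1
Confirm numerically:
  x=-4.102: |R|=0.05295 <1
  x=-3.673: |R|=0.14345 <1
  x=-3.356: |R|=0.24424 <1
  x=-5.772: |R|=1.47475 >1
  x=-5.521: |R|=1.19427 >1
Stable set (-5.3333, 0).

(-5.3333,0); λ=-3 ⇒ h* = (16/3)/3 = 1.7778.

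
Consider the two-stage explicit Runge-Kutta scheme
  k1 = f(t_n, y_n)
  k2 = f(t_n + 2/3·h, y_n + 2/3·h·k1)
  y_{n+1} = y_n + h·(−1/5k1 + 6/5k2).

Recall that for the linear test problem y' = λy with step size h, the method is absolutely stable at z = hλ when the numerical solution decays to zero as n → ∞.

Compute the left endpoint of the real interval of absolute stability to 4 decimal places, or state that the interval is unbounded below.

left endpoint -1.2500.

Test eqn y'=λy, z=hλ:
  k1=λy_n ⇒ h·k1=z·y_n;  k2=λ(1+2/3z)y_n ⇒ h·k2=z(1+2/3z)y_n
  y_{n+1}/y_n = 1 − 1/5z + 6/5z(1+2/3z) = 1 + z + 4/5z²
  ⇒ R(z) = 1 + z + 4/5z².

Boundary: |R(x)|=1, x<0.
x=-1.29: |R|=1.0413
R=1: x+4/5x²=0 ⇒ x=−5/4=-1.2500; min R=1−1/(4·4/5)=0.6875>−1
Confirm numerically:
  x=-1.152: |R|=0.90968 <1
  x=-1.065: |R|=0.84238 <1
  x=-0.555: |R|=0.69142 <1
  x=-1.709: |R|=1.62754 >1
  x=-1.611: |R|=1.46526 >1
  x=-1.561: |R|=1.38838 >1
So |R|<1 on (-1.2500, 0).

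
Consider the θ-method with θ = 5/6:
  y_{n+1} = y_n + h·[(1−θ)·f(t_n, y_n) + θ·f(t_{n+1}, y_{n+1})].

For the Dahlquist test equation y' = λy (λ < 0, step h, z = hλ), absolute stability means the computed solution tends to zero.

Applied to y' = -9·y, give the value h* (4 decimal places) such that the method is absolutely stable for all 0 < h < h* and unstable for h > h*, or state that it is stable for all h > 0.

With y'=λy (z=hλ):
  y_{n+1} = y_n + z·[1/6·y_n + 5/6·y_{n+1}] ⇒ (1 − 5/6z)y_{n+1} = (1 + 1/6z)y_n
  R(z) = (1 + 1/6z)/(1 − 5/6z).

Solve |R(x)|<1 on ℝ⁻.
x=-1.02: |R|=0.4486
x=-2: |R|=0.2500
x=-10: |R|=0.0714
x=-100: |R|=0.1858
θ=5/6≥1/2 ⇒ |1+1/6x|<|1−5/6x| ∀x<0 ⇒ stable on all of ℝ⁻.

(−∞, 0) — no finite endpoint. Any h>0 works for λ=-9.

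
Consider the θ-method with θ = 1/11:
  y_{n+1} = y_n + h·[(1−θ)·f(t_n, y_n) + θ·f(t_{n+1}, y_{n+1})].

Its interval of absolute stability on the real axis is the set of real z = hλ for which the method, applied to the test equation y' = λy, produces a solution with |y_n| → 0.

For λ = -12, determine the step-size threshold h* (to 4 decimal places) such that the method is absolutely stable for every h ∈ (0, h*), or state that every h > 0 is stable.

(-2.4444,0); λ=-12 ⇒ h* = (22/9)/12 = 0.2037.

Test eqn y'=λy, z=hλ:
  y_{n+1} = y_n + z·[10/11·y_n + 1/11·y_{n+1}] ⇒ (1 − 1/11z)y_{n+1} = (1 + 10/11z)y_n
  ⇒ R(z) = (1 + 10/11z)/(1 − 1/11z).

Find x<0 with |R(x)|<1.
x=-0.35: |R|=0.6608
R=−1: 1+10/11x = −1+1/11x ⇒ -9/11x=2 ⇒ x=2/(-9/11)=-2.4444
Confirm numerically:
  x=-1.799: |R|=0.54614 <1
  x=-1.450: |R|=0.28112 <1
  x=-1.269: |R|=0.13775 <1
  x=-3.015: |R|=1.36639 >1
  x=-2.566: |R|=1.08064 >1
  x=-2.547: |R|=1.06813 >1
So |R|<1 on (-2.4444, 0).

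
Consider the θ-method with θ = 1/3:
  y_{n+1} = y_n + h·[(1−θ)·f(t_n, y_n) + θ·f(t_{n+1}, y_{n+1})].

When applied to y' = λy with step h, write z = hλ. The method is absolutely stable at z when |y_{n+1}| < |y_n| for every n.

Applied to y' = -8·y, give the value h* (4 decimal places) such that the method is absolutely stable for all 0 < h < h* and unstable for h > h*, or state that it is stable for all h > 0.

On y'=λy, z=hλ:
  y_{n+1} = y_n + z·[2/3·y_n + 1/3·y_{n+1}] ⇒ (1 − 1/3z)y_{n+1} = (1 + 2/3z)y_n
  so R(z) = (1 + 2/3z)/(1 − 1/3z).

Need |R(x)|<1, x<0.
x=-1.17: |R|=0.1583
R=−1: 1+2/3x = −1+1/3x ⇒ -1/3x=2 ⇒ x=2/(-1/3)=-6.0000
Confirm numerically:
  x=-5.129: |R|=0.89285 <1
  x=-3.090: |R|=0.52217 <1
  x=-2.698: |R|=0.42050 <1
  x=-6.332: |R|=1.03558 >1
  x=-6.268: |R|=1.02892 >1
Interval (-6.0000, 0).

(-6.0000,0); λ=-8 ⇒ h* = (6)/8 = 0.7500.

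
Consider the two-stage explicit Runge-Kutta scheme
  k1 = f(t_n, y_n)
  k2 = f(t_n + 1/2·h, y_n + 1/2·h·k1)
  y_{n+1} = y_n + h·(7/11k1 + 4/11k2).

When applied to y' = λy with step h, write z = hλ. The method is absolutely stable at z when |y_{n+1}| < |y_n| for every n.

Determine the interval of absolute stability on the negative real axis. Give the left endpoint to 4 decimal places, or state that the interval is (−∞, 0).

On y'=λy, z=hλ:
  k1=λy_n ⇒ h·k1=z·y_n;  k2=λ(1+1/2z)y_n ⇒ h·k2=z(1+1/2z)y_n
  y_{n+1}/y_n = 1 + 7/11z + 4/11z(1+1/2z) = 1 + z + 2/11z²
  so R(z) = 1 + z + 2/11z².

Solve |R(x)|<1 on ℝ⁻.
x=-1.44: |R|=0.0630
R=1: x+2/11x²=0 ⇒ x=−11/2=-5.5000; min R=1−1/(4·2/11)=-0.3750>−1
Confirm numerically:
  x=-4.894: |R|=0.46077 <1
  x=-4.190: |R|=0.00202 <1
  x=-2.794: |R|=0.37465 <1
  x=-5.871: |R|=1.39603 >1
  x=-5.549: |R|=1.04944 >1
So |R|<1 on (-5.5000, 0).

(-5.5000, 0).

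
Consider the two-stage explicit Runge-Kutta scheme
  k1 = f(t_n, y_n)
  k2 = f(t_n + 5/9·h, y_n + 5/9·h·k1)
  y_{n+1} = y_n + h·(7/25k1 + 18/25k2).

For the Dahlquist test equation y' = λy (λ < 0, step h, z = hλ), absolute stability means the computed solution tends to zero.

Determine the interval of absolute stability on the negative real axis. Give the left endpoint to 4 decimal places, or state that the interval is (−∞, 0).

Test eqn y'=λy, z=hλ:
  k1=λy_n ⇒ h·k1=z·y_n;  k2=λ(1+5/9z)y_n ⇒ h·k2=z(1+5/9z)y_n
  y_{n+1}/y_n = 1 + 7/25z + 18/25z(1+5/9z) = 1 + z + 2/5z²
  so R(z) = 1 + z + 2/5z².

Find x<0 with |R(x)|<1.
x=-0.63: |R|=0.5288
R=1: x+2/5x²=0 ⇒ x=−5/2=-2.5000; min R=1−1/(4·2/5)=0.3750>−1
Confirm numerically:
  x=-1.929: |R|=0.55942 <1
  x=-1.632: |R|=0.43337 <1
  x=-1.470: |R|=0.39436 <1
  x=-3.040: |R|=1.65664 >1
  x=-2.561: |R|=1.06249 >1
Stable set (-2.5000, 0).

(-2.5000, 0).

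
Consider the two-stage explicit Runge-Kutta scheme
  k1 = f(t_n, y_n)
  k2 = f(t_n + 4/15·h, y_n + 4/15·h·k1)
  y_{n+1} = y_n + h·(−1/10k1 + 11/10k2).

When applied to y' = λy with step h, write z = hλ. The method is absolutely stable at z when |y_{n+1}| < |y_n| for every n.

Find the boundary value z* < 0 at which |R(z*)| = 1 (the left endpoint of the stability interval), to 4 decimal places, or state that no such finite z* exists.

Set f=λy, z=hλ:
  k1=λy_n ⇒ h·k1=z·y_n;  k2=λ(1+4/15z)y_n ⇒ h·k2=z(1+4/15z)y_n
  y_{n+1}/y_n = 1 − 1/10z + 11/10z(1+4/15z) = 1 + z + 22/75z²
  so R(z) = 1 + z + 22/75z².

Solve |R(x)|<1 on ℝ⁻.
x=-0.37: |R|=0.6702
R=1: x+22/75x²=0 ⇒ x=−75/22=-3.4091; min R=1−1/(4·22/75)=0.1477>−1
Confirm numerically:
  x=-2.673: |R|=0.42285 <1
  x=-2.613: |R|=0.38981 <1
  x=-2.230: |R|=0.22872 <1
  x=-1.761: |R|=0.14866 <1
  x=-4.008: |R|=1.70413 >1
  x=-4.006: |R|=1.70142 >1
  x=-3.432: |R|=1.02306 >1
So |R|<1 on (-3.4091, 0).

left endpoint -3.4091.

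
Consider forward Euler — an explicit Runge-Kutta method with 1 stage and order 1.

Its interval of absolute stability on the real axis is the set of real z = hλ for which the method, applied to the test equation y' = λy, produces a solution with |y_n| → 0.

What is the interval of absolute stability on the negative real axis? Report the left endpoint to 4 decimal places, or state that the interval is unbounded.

On y'=λy, z=hλ:
  order 1, 1-stage ⇒ R(z)=1+z
  (e.g. R(-1.71)=-0.71000, |R|=0.71000)

Find x<0 with |R(x)|<1.
x=-1.71: |R|=0.7100
|R(-1.35)|=0.3500 |R(-1.05)|=0.0500 |R(-1.02)|=0.0200
Bisect:
  x_lo=-2.5370 |R|=1.5370  x_hi=-0.3683 |R|=0.6317
  mid=-1.45263 |R|=0.45263 →hi
  mid=-1.99482 |R|=0.99482 →hi
  mid=-2.26591 |R|=1.26591 →lo
  mid=-2.13036 |R|=1.13036 →lo
  mid=-2.06259 |R|=1.06259 →lo
  mid=-2.02870 |R|=1.02870 →lo
  mid=-2.01176 |R|=1.01176 →lo
  mid=-2.00329 |R|=1.00329 →lo
  mid=-1.99905 |R|=0.99905 →hi
  mid=-2.00117 |R|=1.00117 →lo
  ...
  [-2.00011,-1.99998] ⇒ x*=-2.0000
Stable set (-2.0000, 0).

z∈(-2.0000,0).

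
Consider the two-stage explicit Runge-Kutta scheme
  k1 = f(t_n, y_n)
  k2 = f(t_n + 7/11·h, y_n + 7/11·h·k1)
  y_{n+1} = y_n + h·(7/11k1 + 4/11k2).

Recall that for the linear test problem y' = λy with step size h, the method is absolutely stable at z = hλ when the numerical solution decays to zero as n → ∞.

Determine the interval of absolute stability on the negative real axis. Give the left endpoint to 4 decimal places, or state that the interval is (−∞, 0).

(-4.3214, 0).

With y'=λy (z=hλ):
  k1=λy_n ⇒ h·k1=z·y_n;  k2=λ(1+7/11z)y_n ⇒ h·k2=z(1+7/11z)y_n
  y_{n+1}/y_n = 1 + 7/11z + 4/11z(1+7/11z) = 1 + z + 28/121z²
  R(z) = 1 + z + 28/121z².

Need |R(x)|<1, x<0.
x=-1.66: |R|=0.0223
R=1: x+28/121x²=0 ⇒ x=−121/28=-4.3214; min R=1−1/(4·28/121)=-0.0804>−1
Confirm numerically:
  x=-3.810: |R|=0.54910 <1
  x=-3.630: |R|=0.41920 <1
  x=-1.981: |R|=0.07288 <1
  x=-4.821: |R|=1.55732 >1
  x=-4.493: |R|=1.17838 >1
  x=-4.403: |R|=1.08311 >1
So |R|<1 on (-4.3214, 0).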